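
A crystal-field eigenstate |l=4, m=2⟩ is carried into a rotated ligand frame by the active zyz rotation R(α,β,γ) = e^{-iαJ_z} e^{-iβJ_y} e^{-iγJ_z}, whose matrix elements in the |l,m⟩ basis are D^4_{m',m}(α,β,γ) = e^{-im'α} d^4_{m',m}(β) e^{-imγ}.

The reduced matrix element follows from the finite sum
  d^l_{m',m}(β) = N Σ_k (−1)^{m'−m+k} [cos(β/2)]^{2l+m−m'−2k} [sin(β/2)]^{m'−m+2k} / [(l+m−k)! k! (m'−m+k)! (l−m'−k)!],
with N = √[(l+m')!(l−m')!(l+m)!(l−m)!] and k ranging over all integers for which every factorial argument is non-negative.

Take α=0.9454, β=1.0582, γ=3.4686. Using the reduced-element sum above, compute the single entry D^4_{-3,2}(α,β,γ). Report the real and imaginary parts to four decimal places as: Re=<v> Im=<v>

Re=-0.1203 Im=0.1717

D^4_{-3,2}(0.9454,1.0582,3.4686) = e^{-i·-3·0.9454}·d^4_{-3,2}(1.0582)·e^{-i·2·3.4686}. Compute d first:
c=cos(1.058200/2)=0.863262, s=sin(1.058200/2)=0.504757; N=√[1·5040·720·2]=2693.993318
The bounds max(0,m−m')=5 and min(l+m,l−m')=6 give 2 terms
  k=5: (−1)^0·2693.9933/(240)·0.8633^3·0.5048^5 = +0.236604
  k=6: (−1)^1·2693.9933/(720)·0.8633^1·0.5048^7 = -0.026964
d^4_{-3,2}(1.0582) = +0.236604 -0.026964 = +0.209641
Phases: e^{-i·(-3)·0.9454}=-0.953729+0.300668i, e^{-i·(2)·3.4686}=+0.793648-0.608378i ⇒ D=-0.120335+0.171665i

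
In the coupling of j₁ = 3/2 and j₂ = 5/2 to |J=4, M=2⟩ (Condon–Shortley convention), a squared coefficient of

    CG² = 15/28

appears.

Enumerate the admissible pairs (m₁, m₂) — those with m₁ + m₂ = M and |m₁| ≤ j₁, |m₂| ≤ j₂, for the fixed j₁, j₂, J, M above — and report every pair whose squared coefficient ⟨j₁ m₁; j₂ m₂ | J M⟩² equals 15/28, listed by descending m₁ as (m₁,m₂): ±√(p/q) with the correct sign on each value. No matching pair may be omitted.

(1/2,3/2): +√(15/28)

Admissible pairs with m₁+m₂ = M = 2: (-1/2,5/2), (1/2,3/2), (3/2,1/2)
  (m₁,m₂)=(3/2,1/2): CG² = 5/14, CG = +√(5/14)
  (m₁,m₂)=(1/2,3/2): CG² = 15/28, CG = +√(15/28)   ← matches the target
  (m₁,m₂)=(-1/2,5/2): CG² = 3/28, CG = +√(3/28)
Pairs with CG² = 15/28: (1/2,3/2): +√(15/28)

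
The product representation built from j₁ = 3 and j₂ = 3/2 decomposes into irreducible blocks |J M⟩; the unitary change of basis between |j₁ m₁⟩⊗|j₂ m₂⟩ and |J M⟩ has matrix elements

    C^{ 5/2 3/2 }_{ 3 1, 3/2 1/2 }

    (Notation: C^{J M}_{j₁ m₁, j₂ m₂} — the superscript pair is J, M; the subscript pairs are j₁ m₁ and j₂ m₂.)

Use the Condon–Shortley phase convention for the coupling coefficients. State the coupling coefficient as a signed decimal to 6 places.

triangle: 2!·4!·1!/8! = 48/40320
(j±m)!: 4!·2!·2!·1!·4!·1! = 2304
prefactor² = (2J+1)·Δ·N² = 576/35
  k=1: −1/(1!·1!·1!·1!·3!·0!) = -1/6
  k=2: +1/(2!·0!·0!·0!·4!·1!) = 1/48
Σ = -7/48  ⇒  CG² = 576/35·(-7/48)² = 7/20
CG = −√(7/20) = -0.591608

-0.591608  (= −√(7/20))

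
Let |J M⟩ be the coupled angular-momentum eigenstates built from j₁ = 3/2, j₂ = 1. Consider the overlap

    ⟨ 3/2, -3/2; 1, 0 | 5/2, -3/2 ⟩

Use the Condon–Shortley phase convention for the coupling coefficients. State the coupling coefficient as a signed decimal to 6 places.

+√(2/5) ≈ +0.632456

j₁+j₂−J=0  J+j₁−j₂=3  J−j₁+j₂=2  j₁+j₂+J+1=6
(j₁±m₁, j₂±m₂, J±M) = (0,3,1,1,1,4)
P² = 72/5
sum k=0..0:
  [0] +1/6 = 1/6
S = 1/6
C² = P²·S² = 2/5 ; C = +0.632456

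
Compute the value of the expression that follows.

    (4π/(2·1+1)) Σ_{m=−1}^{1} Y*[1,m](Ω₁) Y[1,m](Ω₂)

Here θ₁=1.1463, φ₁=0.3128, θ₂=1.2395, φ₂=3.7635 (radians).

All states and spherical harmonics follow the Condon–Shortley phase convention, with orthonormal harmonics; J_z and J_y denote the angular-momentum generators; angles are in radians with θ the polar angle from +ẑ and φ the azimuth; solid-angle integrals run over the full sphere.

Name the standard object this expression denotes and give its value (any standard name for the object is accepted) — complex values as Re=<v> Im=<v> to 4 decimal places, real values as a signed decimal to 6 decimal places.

Legendre polynomial (addition theorem), -0.686889

This sum is the spherical-harmonic addition theorem: it equals the Legendre polynomial P_l(cos γ) of the angle γ between the two directions.
Addition theorem: P_1(cos γ) = (4π/3) Σ_m Y*_{lm}(Ω₁) Y_{lm}(Ω₂), m = −1…1:
  [-1]  conj(Y_{1,-1})(Ω₁) = 0.29955 + 0.09688j ; Y_{1,-1}(Ω₂) = -0.26554 + 0.19033j ; Δ = -0.09798 + 0.03129j
  [+0]  conj(Y_{1,0})(Ω₁) = 0.20124 + 0.00000j ; Y_{1,0}(Ω₂) = 0.15893 + 0.00000j ; Δ = 0.03198 + 0.00000j
  [+1]  conj(Y_{1,1})(Ω₁) = -0.29955 + 0.09688j ; Y_{1,1}(Ω₂) = 0.26554 + 0.19033j ; Δ = -0.09798 - 0.03129j
Σ over m = -0.16398 + 0.00000j; ×(4π/3) → -0.68689 + 0.00000j. Real part: -0.686889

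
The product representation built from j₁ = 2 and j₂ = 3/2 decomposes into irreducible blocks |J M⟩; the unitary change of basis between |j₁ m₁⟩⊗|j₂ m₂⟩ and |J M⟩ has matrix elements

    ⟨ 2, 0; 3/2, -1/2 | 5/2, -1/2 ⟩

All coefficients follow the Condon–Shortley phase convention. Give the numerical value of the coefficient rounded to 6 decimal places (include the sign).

√[6·1!3!2!/7! · 2!2!1!2!2!3!] = √(48/35)
  +(−1)^0/∏(0,1,2,1,1,1)! = 1/2  (running 1/2)
  +(−1)^1/∏(1,0,1,0,2,2)! = -1/4  (running 1/4)
⟨..|..⟩ = √(48/35)·(1/4) = +0.292770

+√(3/35) ≈ +0.292770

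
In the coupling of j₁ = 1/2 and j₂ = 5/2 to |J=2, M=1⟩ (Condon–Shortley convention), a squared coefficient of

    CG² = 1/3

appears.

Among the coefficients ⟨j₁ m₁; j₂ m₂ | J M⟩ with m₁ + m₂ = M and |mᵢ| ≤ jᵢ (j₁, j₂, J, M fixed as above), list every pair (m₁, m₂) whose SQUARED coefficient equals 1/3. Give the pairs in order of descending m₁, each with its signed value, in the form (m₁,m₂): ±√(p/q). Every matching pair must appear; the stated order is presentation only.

(1/2,1/2): +√(1/3)

Admissible pairs with m₁+m₂ = M = 1: (-1/2,3/2), (1/2,1/2)
  (m₁,m₂)=(1/2,1/2): CG² = 1/3, CG = +√(1/3)   ← matches the target
  (m₁,m₂)=(-1/2,3/2): CG² = 2/3, CG = −√(2/3)
Pairs with CG² = 1/3: (1/2,1/2): +√(1/3)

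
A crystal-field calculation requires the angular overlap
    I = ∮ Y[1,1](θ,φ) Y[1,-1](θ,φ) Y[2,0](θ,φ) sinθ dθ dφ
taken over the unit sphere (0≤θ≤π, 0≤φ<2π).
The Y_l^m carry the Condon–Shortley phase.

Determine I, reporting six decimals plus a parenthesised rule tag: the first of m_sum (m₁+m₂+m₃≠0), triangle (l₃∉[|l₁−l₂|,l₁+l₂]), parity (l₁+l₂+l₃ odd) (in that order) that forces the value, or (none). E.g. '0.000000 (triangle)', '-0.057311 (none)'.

0.126157 (none)

Rules hold: Σm=0, L=4 even, 0≤2≤2.
N = 3·3·5 = 45
Δ = 0!·2!·2!/5! = 1/30
Racah Σ t=0..0: t=0:+1/1 = 1/1
⇒ 3j(1 1 2; 0 0 0)² = 2/15, sgn +1
Racah Σ t=0..0: t=0:+1/4 = 1/4
⇒ 3j(1 1 2; 1 -1 0)² = 1/30, sgn +1
4πI² = N·(3j₀)²·(3jₘ)² = 1/5
I = +1·√(0.2/4π) = 0.12615663
No selection rule forces the value: the integral is nonzero (none).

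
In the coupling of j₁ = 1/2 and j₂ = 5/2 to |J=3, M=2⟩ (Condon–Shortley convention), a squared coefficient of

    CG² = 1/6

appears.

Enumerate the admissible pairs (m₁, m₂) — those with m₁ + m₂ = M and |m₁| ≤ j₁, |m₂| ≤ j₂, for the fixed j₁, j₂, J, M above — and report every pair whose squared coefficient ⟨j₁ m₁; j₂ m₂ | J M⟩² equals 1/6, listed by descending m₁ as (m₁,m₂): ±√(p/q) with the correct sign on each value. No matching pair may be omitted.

(-1/2,5/2): +√(1/6)

Admissible pairs with m₁+m₂ = M = 2: (-1/2,5/2), (1/2,3/2)
  (m₁,m₂)=(1/2,3/2): CG² = 5/6, CG = +√(5/6)
  (m₁,m₂)=(-1/2,5/2): CG² = 1/6, CG = +√(1/6)   ← matches the target
Pairs with CG² = 1/6: (-1/2,5/2): +√(1/6)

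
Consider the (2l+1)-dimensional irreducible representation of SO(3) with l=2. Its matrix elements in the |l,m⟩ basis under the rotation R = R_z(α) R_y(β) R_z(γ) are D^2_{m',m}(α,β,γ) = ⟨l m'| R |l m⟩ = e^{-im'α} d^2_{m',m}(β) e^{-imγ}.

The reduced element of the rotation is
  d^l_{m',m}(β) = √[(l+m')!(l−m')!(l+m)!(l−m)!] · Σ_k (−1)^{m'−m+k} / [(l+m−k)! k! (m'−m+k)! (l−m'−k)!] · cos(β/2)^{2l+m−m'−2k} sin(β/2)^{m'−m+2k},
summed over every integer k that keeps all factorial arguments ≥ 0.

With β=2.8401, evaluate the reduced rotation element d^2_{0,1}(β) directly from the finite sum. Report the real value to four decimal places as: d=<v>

d=-0.3473

d^2_{0,1}(β=2.8401) via the finite sum:
c=cos(2.840100/2)=0.150176, s=sin(2.840100/2)=0.988659; N=√[2·2·6·1]=4.898979
Admissible k: 1..2 (factorial args all ≥0)
  k=1: (−1)^0·4.8990/(2)·0.1502^3·0.9887^1 = +0.008202
  k=2: (−1)^1·4.8990/(2)·0.1502^1·0.9887^3 = -0.355481
d^2_{0,1}(2.8401) = +0.008202 -0.355481 = -0.347279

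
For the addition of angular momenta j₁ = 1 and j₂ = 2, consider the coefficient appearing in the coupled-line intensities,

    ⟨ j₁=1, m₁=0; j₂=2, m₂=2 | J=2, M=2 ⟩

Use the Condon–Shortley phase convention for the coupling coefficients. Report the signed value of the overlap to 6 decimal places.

j₁+j₂−J=1  J+j₁−j₂=1  J−j₁+j₂=3  j₁+j₂+J+1=6
(j₁±m₁, j₂±m₂, J±M) = (1,1,4,0,4,0)
P² = 24
sum k=1..1:
  [1] −1/6 = -1/6
S = -1/6
C² = P²·S² = 2/3 ; C = -0.816497

-0.816497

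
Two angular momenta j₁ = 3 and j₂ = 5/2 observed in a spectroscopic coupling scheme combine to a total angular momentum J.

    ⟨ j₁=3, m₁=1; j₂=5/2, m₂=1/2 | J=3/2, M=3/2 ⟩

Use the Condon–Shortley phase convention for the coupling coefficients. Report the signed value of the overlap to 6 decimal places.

j₁+j₂−J=4  J+j₁−j₂=2  J−j₁+j₂=1  j₁+j₂+J+1=8
(j₁±m₁, j₂±m₂, J±M) = (4,2,3,2,3,0)
P² = 576/35
sum k=2..2:
  [2] +1/8 = 1/8
S = 1/8
C² = P²·S² = 9/35 ; C = +0.507093

+0.507093  (= +√(9/35))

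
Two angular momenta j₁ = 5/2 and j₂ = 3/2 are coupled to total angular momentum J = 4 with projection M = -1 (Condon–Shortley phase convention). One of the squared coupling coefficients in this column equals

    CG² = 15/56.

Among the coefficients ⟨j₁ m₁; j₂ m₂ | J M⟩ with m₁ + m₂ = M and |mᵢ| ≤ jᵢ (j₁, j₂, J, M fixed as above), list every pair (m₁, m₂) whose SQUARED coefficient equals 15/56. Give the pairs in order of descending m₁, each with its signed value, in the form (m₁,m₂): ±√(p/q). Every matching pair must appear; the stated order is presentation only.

Admissible pairs with m₁+m₂ = M = -1: (-5/2,3/2), (-3/2,1/2), (-1/2,-1/2), (1/2,-3/2)
  (m₁,m₂)=(1/2,-3/2): CG² = 5/28, CG = +√(5/28)
  (m₁,m₂)=(-1/2,-1/2): CG² = 15/28, CG = +√(15/28)
  (m₁,m₂)=(-3/2,1/2): CG² = 15/56, CG = +√(15/56)   ← matches the target
  (m₁,m₂)=(-5/2,3/2): CG² = 1/56, CG = +√(1/56)
Pairs with CG² = 15/56: (-3/2,1/2): +√(15/56)

(-3/2,1/2): +√(15/56)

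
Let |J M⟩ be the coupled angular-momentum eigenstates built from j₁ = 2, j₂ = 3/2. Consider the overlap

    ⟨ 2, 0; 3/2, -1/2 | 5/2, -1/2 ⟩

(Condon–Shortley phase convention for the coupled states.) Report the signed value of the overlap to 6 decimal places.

triangle: 1!×3!×2!/7! = 12/5040
(j±m)!: 2!×2!×1!×2!×2!×3! = 96
prefactor² = (2J+1)×Δ×N² = 48/35
  k=0: +1/(0!×1!×2!×1!×1!×1!) = 1/2
  k=1: −1/(1!×0!×1!×0!×2!×2!) = -1/4
Σ = 1/4  ⇒  CG² = 48/35×(1/4)² = 3/35
CG = +√(3/35) = +0.292770

+0.292770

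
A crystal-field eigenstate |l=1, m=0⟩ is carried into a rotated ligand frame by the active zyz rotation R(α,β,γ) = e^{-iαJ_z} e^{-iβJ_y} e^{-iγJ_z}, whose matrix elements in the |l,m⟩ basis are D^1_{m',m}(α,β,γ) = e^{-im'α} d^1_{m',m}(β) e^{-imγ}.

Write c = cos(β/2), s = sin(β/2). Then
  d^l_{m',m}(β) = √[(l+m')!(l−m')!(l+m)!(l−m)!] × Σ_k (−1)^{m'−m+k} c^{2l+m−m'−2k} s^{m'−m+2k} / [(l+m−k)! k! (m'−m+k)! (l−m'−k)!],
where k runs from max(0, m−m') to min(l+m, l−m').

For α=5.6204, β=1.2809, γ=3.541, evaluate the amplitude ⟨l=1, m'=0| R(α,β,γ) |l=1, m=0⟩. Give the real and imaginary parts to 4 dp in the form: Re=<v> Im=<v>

Re=0.2859 Im=0.0000

Split into d^1_{0,0}(β=1.2809) × two z-phases.
With c≡cos(β/2)=0.801827 and s≡sin(β/2)=0.597556, N=[1·1·1·1]^{1/2}=1.000000
Admissible k: 0..1 (factorial args all ≥0)
  k=0: (−1)^0·1.0000/(1)·0.8018^2·0.5976^0 = +0.642926
  k=1: (−1)^1·1.0000/(1)·0.8018^0·0.5976^2 = -0.357074
d^1_{0,0}(1.2809) = +0.642926 -0.357074 = +0.285853
Phases: e^{-i·(0)·5.6204}=+1.000000+0.000000i, e^{-i·(0)·3.5410}=+1.000000+0.000000i ⇒ D=+0.285853+0.000000i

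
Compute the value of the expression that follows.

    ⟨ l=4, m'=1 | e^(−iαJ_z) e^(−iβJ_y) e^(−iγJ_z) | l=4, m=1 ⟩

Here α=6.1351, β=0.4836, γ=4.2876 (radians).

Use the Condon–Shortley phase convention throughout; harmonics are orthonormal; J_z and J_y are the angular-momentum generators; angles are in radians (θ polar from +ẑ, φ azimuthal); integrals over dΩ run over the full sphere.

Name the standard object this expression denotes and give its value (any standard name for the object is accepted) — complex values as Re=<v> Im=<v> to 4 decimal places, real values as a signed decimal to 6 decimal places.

Wigner D-matrix element, Re=-0.0841 Im=0.1303

This is a Wigner D-matrix element — the rotation-matrix element ⟨l m'| R(α,β,γ) |l m⟩ in the angular-momentum basis.
First d^4_{1,1}(β=0.4836), then the phase factors e^{-i(1)α} and e^{-i(1)γ}:
Half-angle: c=0.970909, s=0.239451. N=√(120·6·120·6)=720.000000
k∈{0,1,2,3} keeps every argument non-negative
  k=0: (−1)^0·720.0000/(720)·0.9709^8·0.2395^0 = +0.789635
  k=1: (−1)^1·720.0000/(48)·0.9709^6·0.2395^2 = -0.720432
  k=2: (−1)^2·720.0000/(24)·0.9709^4·0.2395^4 = +0.087639
  k=3: (−1)^3·720.0000/(72)·0.9709^2·0.2395^6 = -0.001777
d^4_{1,1}(0.4836) = +0.789635 -0.720432 +0.087639 -0.001777 = +0.155065
D = (+0.989055+0.147545i)·(+0.155065)·(-0.412129+0.911126i) = -0.084053+0.130309i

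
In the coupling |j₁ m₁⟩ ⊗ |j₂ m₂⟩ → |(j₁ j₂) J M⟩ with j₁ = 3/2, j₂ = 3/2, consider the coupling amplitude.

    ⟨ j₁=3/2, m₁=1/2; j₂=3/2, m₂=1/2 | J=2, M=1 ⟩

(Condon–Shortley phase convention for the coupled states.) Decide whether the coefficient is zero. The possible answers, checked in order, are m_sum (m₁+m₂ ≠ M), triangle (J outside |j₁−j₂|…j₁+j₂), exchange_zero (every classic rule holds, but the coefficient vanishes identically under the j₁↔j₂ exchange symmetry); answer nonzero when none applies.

m-sum: m₁+m₂ = 1/2+1/2 = 1, M = 1  ✓
triangle: |j₁−j₂| = 0 ≤ J = 2 ≤ j₁+j₂ = 3  ✓
exchange: j₁=j₂ and m₁=m₂, and (−1)^(j₁+j₂−J) = (−1)^1 = −1 forces ⟨j₁m₁;j₂m₂|JM⟩ = −⟨j₂m₂;j₁m₁|JM⟩ = −⟨j₁m₁;j₂m₂|JM⟩ ⇒ the coefficient vanishes identically
Racah sum check: Σ_k collapses to 0 ⇒ CG = 0

exchange_zero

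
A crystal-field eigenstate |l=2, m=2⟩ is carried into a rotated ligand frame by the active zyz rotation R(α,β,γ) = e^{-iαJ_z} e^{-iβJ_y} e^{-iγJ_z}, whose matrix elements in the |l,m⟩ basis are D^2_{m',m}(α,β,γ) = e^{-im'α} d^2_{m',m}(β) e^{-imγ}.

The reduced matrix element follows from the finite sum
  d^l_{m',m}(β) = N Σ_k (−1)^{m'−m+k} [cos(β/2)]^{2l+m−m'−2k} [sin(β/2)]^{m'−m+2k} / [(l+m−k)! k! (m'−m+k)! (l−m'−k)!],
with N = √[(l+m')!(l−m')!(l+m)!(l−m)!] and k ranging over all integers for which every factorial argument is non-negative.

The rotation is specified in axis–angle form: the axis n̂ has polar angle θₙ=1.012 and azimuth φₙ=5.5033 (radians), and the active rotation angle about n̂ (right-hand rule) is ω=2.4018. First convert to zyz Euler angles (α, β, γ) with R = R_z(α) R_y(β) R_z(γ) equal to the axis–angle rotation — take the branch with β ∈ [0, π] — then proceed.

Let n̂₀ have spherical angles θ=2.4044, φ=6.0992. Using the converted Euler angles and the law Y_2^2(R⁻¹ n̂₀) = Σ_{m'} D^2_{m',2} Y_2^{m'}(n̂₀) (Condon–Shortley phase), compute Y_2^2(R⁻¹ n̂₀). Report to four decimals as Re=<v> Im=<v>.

Re=0.1075 Im=0.3048

Axis–angle → zyz. n̂ = (sinθₙcosφₙ, sinθₙsinφₙ, cosθₙ) = (+0.602848, -0.596237, +0.530166), ω = 2.4018.
R = I cosω + sinω [n̂]ₓ + (1−cosω) n̂n̂ᵀ gives
  R = [-0.106754, -0.982329, +0.153731; -0.267522, -0.120535, -0.955983; +0.957620, -0.143182, -0.249927]
β = atan2(√(R₁₃²+R₂₃²), R₃₃) = 1.823402; α = atan2(R₂₃, R₁₃) mod 2π = 4.871834; γ = atan2(R₃₂, −R₃₁) mod 2π = 3.290011
Need the full column D^2_{m',2} for m'=−2..2 at α=4.8718, β=1.8234, γ=3.2900.
cos(β/2)=0.612402, sin(β/2)=0.790546
d^2_{-2,2}: single k=4 term ⇒ +0.390580;  D = -0.390485-0.008612i
d^2_{-1,2}: single k=3 term ⇒ +0.605130;  D = -0.082879-0.599428i
d^2_{0,2}: single k=2 term ⇒ +0.574121;  D = +0.549013-0.167929i
d^2_{1,2}: single k=1 term ⇒ +0.363134;  D = +0.160002+0.325985i
d^2_{2,2}: single k=0 term ⇒ +0.140652;  D = -0.114822+0.081234i
Y_2^{m'}(θ=2.4044,φ=6.0992) and Σ D·Y over m':
  (-0.3905-0.0086i)·(+0.1629+0.0628i)  (-0.0829-0.5994i)·(-0.3780-0.0703i)  (+0.5490-0.1679i)·(+0.2032+0.0000i)  (+0.1600+0.3260i)·(+0.3780-0.0703i)  (-0.1148+0.0812i)·(+0.1629-0.0628i)
Y_2^2(R⁻¹ n̂) = +0.107499+0.304763i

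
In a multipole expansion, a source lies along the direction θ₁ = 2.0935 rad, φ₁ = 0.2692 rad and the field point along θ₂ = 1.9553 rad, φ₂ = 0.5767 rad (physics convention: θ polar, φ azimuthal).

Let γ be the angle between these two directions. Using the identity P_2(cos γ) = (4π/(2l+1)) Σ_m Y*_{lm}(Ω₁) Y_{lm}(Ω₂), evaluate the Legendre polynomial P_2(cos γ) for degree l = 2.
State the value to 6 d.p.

Expand P_2 via completeness: Σ_{m} conj(Y_{2,m}) at Ω₁ times Y_{2,m} at Ω₂ —
  m=-2: (0.24898 + 0.14870j) × (0.13456 - 0.30343j) = 0.07862 - 0.05554j  (running Σ = 0.07862 - 0.05554j)
  m=-1: (-0.32214 - 0.08888j) × (-0.22518 + 0.14647j) = 0.08556 - 0.02717j  (running Σ = 0.16418 - 0.08271j)
  m=0: (-0.07958 + 0.00000j) × (-0.18227 + 0.00000j) = 0.01450 + 0.00000j  (running Σ = 0.17868 - 0.08271j)
  m=1: (0.32214 - 0.08888j) × (0.22518 + 0.14647j) = 0.08556 + 0.02717j  (running Σ = 0.26424 - 0.05554j)
  m=2: (0.24898 - 0.14870j) × (0.13456 + 0.30343j) = 0.07862 + 0.05554j  (running Σ = 0.34286 + 0.00000j)
Total Σ_m = 0.34286 + 0.00000j. Multiply by 2.513274: 0.86171 + 0.00000j. P_2(cos γ) = 0.861712

0.861712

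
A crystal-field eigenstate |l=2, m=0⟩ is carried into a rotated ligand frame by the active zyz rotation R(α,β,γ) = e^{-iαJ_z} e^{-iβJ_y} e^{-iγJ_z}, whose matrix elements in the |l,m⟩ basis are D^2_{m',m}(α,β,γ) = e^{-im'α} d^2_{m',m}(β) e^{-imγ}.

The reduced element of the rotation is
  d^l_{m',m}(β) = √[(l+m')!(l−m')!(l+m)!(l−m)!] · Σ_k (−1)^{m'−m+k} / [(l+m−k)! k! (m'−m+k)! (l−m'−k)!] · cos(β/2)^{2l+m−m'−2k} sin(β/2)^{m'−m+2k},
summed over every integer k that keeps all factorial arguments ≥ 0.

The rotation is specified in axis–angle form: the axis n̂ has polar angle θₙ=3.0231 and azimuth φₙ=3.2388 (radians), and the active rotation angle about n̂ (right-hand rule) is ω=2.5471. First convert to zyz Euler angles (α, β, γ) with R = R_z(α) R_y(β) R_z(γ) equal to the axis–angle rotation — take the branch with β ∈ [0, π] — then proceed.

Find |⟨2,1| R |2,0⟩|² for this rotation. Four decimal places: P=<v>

Axis–angle → zyz. n̂ = (sinθₙcosφₙ, sinθₙsinφₙ, cosθₙ) = (-0.117657, -0.011473, -0.992988), ω = 2.5471.
R = I cosω + sinω [n̂]ₓ + (1−cosω) n̂n̂ᵀ gives
  R = [-0.803121, +0.558629, +0.207194; -0.553693, -0.828192, +0.086730; +0.220046, -0.045067, +0.974448]
β = atan2(√(R₁₃²+R₂₃²), R₃₃) = 0.226547; α = atan2(R₂₃, R₁₃) mod 2π = 0.396430; γ = atan2(R₃₂, −R₃₁) mod 2π = 3.343608
D^2_{1,0}(0.3964,0.2265,3.3436) = e^{-i·1·0.3964}·d^2_{1,0}(0.2265)·e^{-i·0·3.3436}. Compute d first:
With c≡cos(β/2)=0.993591 and s≡sin(β/2)=0.113031, N=[6·1·2·2]^{1/2}=4.898979
k: max(0,(0)−(1))=0 … min(2+(0),2−(1))=1
  k=0: (−1)^1·4.8990/(2)·0.9936^3·0.1130^1 = -0.271580
  k=1: (−1)^2·4.8990/(2)·0.9936^1·0.1130^3 = +0.003515
d^2_{1,0}(0.2265) = -0.271580 +0.003515 = -0.268066
|D^2_{1,0}|² = |d^2_{1,0}(β)|² = (-0.268066)² = 0.071859 (the z-rotation phases have unit modulus)

P=0.0719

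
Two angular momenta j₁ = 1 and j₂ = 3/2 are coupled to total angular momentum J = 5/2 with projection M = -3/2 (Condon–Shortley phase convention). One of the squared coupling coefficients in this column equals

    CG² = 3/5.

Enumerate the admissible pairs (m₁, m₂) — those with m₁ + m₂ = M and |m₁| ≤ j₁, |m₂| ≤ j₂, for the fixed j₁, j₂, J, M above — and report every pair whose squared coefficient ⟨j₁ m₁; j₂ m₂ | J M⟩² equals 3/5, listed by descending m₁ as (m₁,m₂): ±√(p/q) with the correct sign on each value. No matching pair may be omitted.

(-1,-1/2): +√(3/5)

Admissible pairs with m₁+m₂ = M = -3/2: (-1,-1/2), (0,-3/2)
  (m₁,m₂)=(0,-3/2): CG² = 2/5, CG = +√(2/5)
  (m₁,m₂)=(-1,-1/2): CG² = 3/5, CG = +√(3/5)   ← matches the target
Pairs with CG² = 3/5: (-1,-1/2): +√(3/5)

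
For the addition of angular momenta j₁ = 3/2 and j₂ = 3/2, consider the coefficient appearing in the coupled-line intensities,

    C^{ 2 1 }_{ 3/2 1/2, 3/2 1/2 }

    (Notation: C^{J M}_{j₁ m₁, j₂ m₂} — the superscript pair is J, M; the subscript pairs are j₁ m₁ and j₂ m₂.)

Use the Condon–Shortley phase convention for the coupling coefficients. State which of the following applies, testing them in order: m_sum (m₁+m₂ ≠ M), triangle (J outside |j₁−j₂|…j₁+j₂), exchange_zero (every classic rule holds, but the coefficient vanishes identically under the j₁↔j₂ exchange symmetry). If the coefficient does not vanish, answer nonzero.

m-sum: m₁+m₂ = 1/2+1/2 = 1, M = 1  ✓
triangle: |j₁−j₂| = 0 ≤ J = 2 ≤ j₁+j₂ = 3  ✓
exchange: j₁=j₂ and m₁=m₂, and (−1)^(j₁+j₂−J) = (−1)^1 = −1 forces ⟨j₁m₁;j₂m₂|JM⟩ = −⟨j₂m₂;j₁m₁|JM⟩ = −⟨j₁m₁;j₂m₂|JM⟩ ⇒ the coefficient vanishes identically
Racah sum check: Σ_k collapses to 0 ⇒ CG = 0

exchange_zero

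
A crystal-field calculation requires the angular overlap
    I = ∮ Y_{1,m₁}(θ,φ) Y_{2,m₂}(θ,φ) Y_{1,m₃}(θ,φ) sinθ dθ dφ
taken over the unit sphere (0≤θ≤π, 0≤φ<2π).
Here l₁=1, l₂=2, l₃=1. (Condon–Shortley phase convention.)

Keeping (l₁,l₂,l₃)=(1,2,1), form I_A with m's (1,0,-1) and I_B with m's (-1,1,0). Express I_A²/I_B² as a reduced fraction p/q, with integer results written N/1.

Same 1,2,1: normalisation and zero-m 3j drop out of the ratio.
A: Δ: 2! 0! 2! / 5! → 1/30; sum: t=0:+1/4 = 1/4; 3j²(1 2 1; 1 0 -1) = Δ·Π!·Σ² = 1/30  (sign +1)
B: Δ: 2! 0! 2! / 5! → 1/30; sum: t=2:+1/2 = 1/2; 3j²(1 2 1; -1 1 0) = Δ·Π!·Σ² = 1/10  (sign -1)
I_A²/I_B² = (1/30)/(1/10) = 1/3

1/3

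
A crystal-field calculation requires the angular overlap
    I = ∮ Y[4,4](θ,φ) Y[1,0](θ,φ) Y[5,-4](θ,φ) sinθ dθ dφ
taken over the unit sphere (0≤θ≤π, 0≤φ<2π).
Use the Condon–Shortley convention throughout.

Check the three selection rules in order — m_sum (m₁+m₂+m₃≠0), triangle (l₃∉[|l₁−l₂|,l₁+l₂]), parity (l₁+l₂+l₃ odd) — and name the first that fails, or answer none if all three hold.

none

Σmᵢ = 0  ✓
l₃∈[|l₁−l₂|,l₁+l₂]=[3,5], have l₃=5  ✓
Σlᵢ = 10 ⇒ even  ✓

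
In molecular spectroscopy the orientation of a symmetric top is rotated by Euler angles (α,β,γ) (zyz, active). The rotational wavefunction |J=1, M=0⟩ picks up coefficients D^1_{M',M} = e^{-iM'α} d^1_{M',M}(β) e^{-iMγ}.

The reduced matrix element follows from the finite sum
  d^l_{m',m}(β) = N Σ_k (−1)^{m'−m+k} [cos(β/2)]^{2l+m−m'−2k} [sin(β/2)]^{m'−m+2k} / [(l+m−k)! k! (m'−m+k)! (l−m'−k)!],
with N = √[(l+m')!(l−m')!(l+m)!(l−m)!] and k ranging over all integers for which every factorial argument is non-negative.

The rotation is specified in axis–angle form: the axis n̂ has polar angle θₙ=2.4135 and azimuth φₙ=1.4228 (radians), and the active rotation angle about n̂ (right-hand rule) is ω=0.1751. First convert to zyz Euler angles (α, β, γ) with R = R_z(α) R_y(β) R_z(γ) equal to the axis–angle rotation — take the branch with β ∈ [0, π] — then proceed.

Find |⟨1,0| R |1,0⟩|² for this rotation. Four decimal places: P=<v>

Axis–angle → zyz. n̂ = (sinθₙcosφₙ, sinθₙsinφₙ, cosθₙ) = (+0.098125, +0.658173, -0.746445), ω = 0.1751.
R = I cosω + sinω [n̂]ₓ + (1−cosω) n̂n̂ᵀ gives
  R = [+0.984856, +0.131023, +0.113538; -0.129048, +0.991333, -0.024606; -0.115778, +0.009582, +0.993229]
β = atan2(√(R₁₃²+R₂₃²), R₃₃) = 0.116437; α = atan2(R₂₃, R₁₃) mod 2π = 6.069764; γ = atan2(R₃₂, −R₃₁) mod 2π = 0.082571
Split into d^1_{0,0}(β=0.1164) × two z-phases.
c=cos(0.116437/2)=0.998306, s=sin(0.116437/2)=0.058185; N=√[1·1·1·1]=1.000000
Admissible k: 0..1 (factorial args all ≥0)
  k=0: (−1)^0·1.0000/(1)·0.9983^2·0.0582^0 = +0.996614
  k=1: (−1)^1·1.0000/(1)·0.9983^0·0.0582^2 = -0.003386
d^1_{0,0}(0.1164) = +0.996614 -0.003386 = +0.993229
|D^1_{0,0}|² = |d^1_{0,0}(β)|² = (+0.993229)² = 0.986504 (the z-rotation phases have unit modulus)

P=0.9865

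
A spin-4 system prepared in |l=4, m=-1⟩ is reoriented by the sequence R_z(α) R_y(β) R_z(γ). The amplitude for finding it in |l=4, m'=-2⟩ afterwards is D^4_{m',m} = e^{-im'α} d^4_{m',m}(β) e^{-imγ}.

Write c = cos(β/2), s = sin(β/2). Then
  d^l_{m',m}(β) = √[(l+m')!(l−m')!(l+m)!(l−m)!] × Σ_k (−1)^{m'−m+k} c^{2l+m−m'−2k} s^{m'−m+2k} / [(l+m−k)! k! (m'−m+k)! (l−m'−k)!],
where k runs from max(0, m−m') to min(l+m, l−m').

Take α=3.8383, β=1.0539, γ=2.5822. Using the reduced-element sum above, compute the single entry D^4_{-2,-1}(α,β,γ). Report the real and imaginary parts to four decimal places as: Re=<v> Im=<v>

First d^4_{-2,-1}(β=1.0539), then the phase factors e^{-i(-2)α} and e^{-i(-1)γ}:
With c≡cos(β/2)=0.864345 and s≡sin(β/2)=0.502899, N=[2·720·6·120]^{1/2}=1018.233765
The bounds max(0,m−m')=1 and min(l+m,l−m')=3 give 3 terms
  k=1: (−1)^0·1018.2338/(240)·0.8643^7·0.5029^1 = +0.769001
  k=2: (−1)^1·1018.2338/(48)·0.8643^5·0.5029^3 = -1.301623
  k=3: (−1)^2·1018.2338/(72)·0.8643^3·0.5029^5 = +0.293753
d^4_{-2,-1}(1.0539) = +0.769001 -1.301623 +0.293753 = -0.238869
Phases: e^{-i·(-2)·3.8383}=+0.176453+0.984309i, e^{-i·(-1)·2.5822}=-0.847578+0.530672i ⇒ D=+0.160496+0.176916i

Re=0.1605 Im=0.1769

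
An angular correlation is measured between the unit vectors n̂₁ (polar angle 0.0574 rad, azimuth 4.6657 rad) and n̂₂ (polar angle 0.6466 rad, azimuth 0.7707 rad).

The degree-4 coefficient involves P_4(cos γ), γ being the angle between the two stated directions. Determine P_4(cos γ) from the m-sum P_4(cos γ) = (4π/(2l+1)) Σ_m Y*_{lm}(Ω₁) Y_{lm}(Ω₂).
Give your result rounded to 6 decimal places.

Term-by-term m-sum for l=4 (normalisation 4π/9 = 1.396263):
  m=-4: Y*=0.00000 - 0.00000j  Y=-0.05820 - 0.00343j  product -0.00000 + 0.00000j
  m=-3: Y*=0.00003 + 0.00023j  Y=-0.14752 - 0.16114j  product 0.00003 - 0.00004j
  m=-2: Y*=-0.00655 + 0.00061j  Y=0.01235 - 0.41984j  product 0.00018 + 0.00276j
  m=-1: Y*=-0.00503 - 0.10764j  Y=0.23814 - 0.23124j  product -0.02609 - 0.02447j
  m=+0: Y*=0.83240 + 0.00000j  Y=-0.20181 + 0.00000j  product -0.16799 + 0.00000j
  m=+1: Y*=0.00503 - 0.10764j  Y=-0.23814 - 0.23124j  product -0.02609 + 0.02447j
  m=+2: Y*=-0.00655 - 0.00061j  Y=0.01235 + 0.41984j  product 0.00018 - 0.00276j
  m=+3: Y*=-0.00003 + 0.00023j  Y=0.14752 - 0.16114j  product 0.00003 + 0.00004j
  m=+4: Y*=0.00000 + 0.00000j  Y=-0.05820 + 0.00343j  product -0.00000 - 0.00000j
Σ over m = -0.21975 + 0.00000j; ×(4π/9) → -0.30683 + 0.00000j. Real part: -0.306826

-0.306826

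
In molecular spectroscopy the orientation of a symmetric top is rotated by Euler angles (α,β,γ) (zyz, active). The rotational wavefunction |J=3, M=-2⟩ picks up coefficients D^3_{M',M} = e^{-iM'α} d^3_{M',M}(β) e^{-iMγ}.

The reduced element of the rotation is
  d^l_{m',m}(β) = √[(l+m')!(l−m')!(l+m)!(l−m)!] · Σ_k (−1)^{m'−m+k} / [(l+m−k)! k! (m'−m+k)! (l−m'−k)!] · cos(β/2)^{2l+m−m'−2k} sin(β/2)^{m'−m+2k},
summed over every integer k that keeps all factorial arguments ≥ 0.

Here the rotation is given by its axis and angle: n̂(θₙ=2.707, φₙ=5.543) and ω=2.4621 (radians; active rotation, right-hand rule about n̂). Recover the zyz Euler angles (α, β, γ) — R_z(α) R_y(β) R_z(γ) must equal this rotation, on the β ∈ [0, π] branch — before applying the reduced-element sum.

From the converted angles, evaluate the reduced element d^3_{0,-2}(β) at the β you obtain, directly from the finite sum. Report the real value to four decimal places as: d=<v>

d=0.4980

Axis–angle → zyz. n̂ = (sinθₙcosφₙ, sinθₙsinφₙ, cosθₙ) = (+0.310873, -0.283960, -0.907042), ω = 2.4621.
R = I cosω + sinω [n̂]ₓ + (1−cosω) n̂n̂ᵀ gives
  R = [-0.606073, +0.413039, -0.679761; -0.726928, -0.634534, +0.262569; -0.322880, +0.653273, +0.684823]
β = atan2(√(R₁₃²+R₂₃²), R₃₃) = 0.816435; α = atan2(R₂₃, R₁₃) mod 2π = 2.772981; γ = atan2(R₃₂, −R₃₁) mod 2π = 1.111759
d^3_{0,-2}(β=0.8164) via the finite sum:
Half-angle: c=0.917830, s=0.396974. N=√(6·6·1·120)=65.726707
Admissible k: 0..1 (factorial args all ≥0)
  k=0: (−1)^2·65.7267/(12)·0.9178^4·0.3970^2 = +0.612538
  k=1: (−1)^3·65.7267/(12)·0.9178^2·0.3970^4 = -0.114586
d^3_{0,-2}(0.8164) = +0.612538 -0.114586 = +0.497952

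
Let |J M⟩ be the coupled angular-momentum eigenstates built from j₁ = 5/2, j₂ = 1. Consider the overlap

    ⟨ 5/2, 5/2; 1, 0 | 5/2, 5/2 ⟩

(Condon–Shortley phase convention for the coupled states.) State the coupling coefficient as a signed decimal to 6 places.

triangle: 1!×4!×1!/7! = 24/5040
(j±m)!: 5!×0!×1!×1!×5!×0! = 14400
prefactor² = (2J+1)×Δ×N² = 2880/7
  k=0: +1/(0!×1!×0!×1!×4!×0!) = 1/24
Σ = 1/24  ⇒  CG² = 2880/7×(1/24)² = 5/7
CG = +√(5/7) = +0.845154

+0.845154  (= +√(5/7))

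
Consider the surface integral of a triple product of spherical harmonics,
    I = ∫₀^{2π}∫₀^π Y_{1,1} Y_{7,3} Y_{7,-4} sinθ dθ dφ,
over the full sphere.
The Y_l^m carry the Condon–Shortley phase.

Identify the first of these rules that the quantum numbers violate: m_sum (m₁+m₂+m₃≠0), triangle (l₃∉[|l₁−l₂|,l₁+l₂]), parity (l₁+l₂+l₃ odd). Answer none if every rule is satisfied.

azimuthal sum: 1 + 3 − 4 = 0  ✓
6 ≤ 7 ≤ 8 (triangle on l)  ✓
L = 1 + 7 + 7 = 15 (odd)  ✗

parity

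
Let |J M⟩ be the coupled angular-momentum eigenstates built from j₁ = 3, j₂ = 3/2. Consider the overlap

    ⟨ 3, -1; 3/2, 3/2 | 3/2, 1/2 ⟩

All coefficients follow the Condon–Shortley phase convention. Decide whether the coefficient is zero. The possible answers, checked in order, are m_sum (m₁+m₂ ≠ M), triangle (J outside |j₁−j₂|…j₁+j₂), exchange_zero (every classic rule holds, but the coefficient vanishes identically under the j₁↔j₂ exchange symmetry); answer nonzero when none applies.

m-sum: m₁+m₂ = -1+3/2 = 1/2, M = 1/2  ✓
triangle: |j₁−j₂| = 3/2 ≤ J = 3/2 ≤ j₁+j₂ = 9/2  ✓
exchange: j₁≠j₂ or m₁≠m₂ — the exchange symmetry imposes no constraint here
value check: CG = −√(4/35) = -0.338062 ≠ 0

nonzero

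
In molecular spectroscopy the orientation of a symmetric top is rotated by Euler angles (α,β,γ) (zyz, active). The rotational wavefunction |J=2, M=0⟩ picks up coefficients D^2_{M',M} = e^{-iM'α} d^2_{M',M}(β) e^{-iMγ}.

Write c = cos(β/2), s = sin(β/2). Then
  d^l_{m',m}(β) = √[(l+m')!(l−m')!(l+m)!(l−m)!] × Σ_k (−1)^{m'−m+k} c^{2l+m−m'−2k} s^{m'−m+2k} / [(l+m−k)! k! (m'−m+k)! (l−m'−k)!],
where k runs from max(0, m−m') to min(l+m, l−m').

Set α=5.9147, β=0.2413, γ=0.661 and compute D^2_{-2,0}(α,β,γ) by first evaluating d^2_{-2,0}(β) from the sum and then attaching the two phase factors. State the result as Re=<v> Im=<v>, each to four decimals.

Re=0.0259 Im=-0.0235

D^2_{-2,0}(5.9147,0.2413,0.6610) = e^{-i·-2·5.9147}·d^2_{-2,0}(0.2413)·e^{-i·0·0.6610}. Compute d first:
With c≡cos(β/2)=0.992731 and s≡sin(β/2)=0.120358, N=[1·24·2·2]^{1/2}=9.797959
k∈{2} keeps every argument non-negative
  k=2: (−1)^0·9.7980/(4)·0.9927^2·0.1204^2 = +0.034969
d^2_{-2,0}(0.2413) = +0.034969
D = (+0.740508-0.672048i)·(+0.034969)·(+1.000000+0.000000i) = +0.025895-0.023501i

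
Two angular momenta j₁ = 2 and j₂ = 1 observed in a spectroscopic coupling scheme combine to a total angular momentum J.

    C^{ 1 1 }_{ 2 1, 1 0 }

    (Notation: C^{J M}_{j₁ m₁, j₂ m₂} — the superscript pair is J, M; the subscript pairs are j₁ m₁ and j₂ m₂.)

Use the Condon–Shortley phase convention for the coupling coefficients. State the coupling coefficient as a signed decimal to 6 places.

√[3·2!2!0!/5! · 3!1!1!1!2!0!] = √(6/5)
  +(−1)^1/∏(1,1,0,0,2,0)! = -1/2  (running -1/2)
⟨..|..⟩ = √(6/5)·(-1/2) = -0.547723

−√(3/10) = -0.547723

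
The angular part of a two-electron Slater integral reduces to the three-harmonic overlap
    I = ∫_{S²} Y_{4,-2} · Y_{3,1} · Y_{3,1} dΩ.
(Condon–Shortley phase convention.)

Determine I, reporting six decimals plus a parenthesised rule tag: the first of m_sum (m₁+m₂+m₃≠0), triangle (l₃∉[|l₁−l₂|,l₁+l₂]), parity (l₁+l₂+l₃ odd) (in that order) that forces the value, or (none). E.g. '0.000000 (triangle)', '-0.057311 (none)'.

m-sum 0 ✓  L=10 even ✓  1≤3≤7 ✓
Π(2lᵢ+1) = 9×7×7 = 441
triangle coeff Δ(4,3,3) = 1/34650
Σ_t [1,3]: t=1:−1/72 t=2:+1/16 t=3:−1/72 = 5/144
(3j)²=2/77 [(4 3 3; 0 0 0)], sign=-1
Σ_t [2,4]: t=2:+1/192 t=3:−1/36 t=4:+1/192 = -5/288
(3j)²=20/693 [(4 3 3; -2 1 1)], sign=-1
⇒ 4πI² = 40/121
I = (+1)√(40/121/(4π)) = 0.16219310
No selection rule forces the value: the integral is nonzero (none).

0.162193 (none)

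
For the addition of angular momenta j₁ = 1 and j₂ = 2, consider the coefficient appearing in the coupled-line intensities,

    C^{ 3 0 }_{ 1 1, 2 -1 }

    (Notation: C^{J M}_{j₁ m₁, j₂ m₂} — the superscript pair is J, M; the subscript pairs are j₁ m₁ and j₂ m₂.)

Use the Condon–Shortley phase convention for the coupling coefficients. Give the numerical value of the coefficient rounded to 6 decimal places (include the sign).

+0.447214

√[7·0!2!4!/7! · 2!0!1!3!3!3!] = √(144/5)
  +(−1)^0/∏(0,0,0,1,2,3)! = 1/12  (running 1/12)
⟨..|..⟩ = √(144/5)·(1/12) = +0.447214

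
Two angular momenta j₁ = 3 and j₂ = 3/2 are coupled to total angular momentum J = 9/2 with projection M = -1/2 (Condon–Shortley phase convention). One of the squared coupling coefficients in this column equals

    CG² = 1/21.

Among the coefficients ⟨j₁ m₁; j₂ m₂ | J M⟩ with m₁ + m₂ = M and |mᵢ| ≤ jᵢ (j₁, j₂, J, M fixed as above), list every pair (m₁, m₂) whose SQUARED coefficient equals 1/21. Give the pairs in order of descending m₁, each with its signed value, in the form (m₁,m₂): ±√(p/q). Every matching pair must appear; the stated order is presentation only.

(-2,3/2): +√(1/21)

Admissible pairs with m₁+m₂ = M = -1/2: (-2,3/2), (-1,1/2), (0,-1/2), (1,-3/2)
  (m₁,m₂)=(1,-3/2): CG² = 5/42, CG = +√(5/42)
  (m₁,m₂)=(0,-1/2): CG² = 10/21, CG = +√(10/21)
  (m₁,m₂)=(-1,1/2): CG² = 5/14, CG = +√(5/14)
  (m₁,m₂)=(-2,3/2): CG² = 1/21, CG = +√(1/21)   ← matches the target
Pairs with CG² = 1/21: (-2,3/2): +√(1/21)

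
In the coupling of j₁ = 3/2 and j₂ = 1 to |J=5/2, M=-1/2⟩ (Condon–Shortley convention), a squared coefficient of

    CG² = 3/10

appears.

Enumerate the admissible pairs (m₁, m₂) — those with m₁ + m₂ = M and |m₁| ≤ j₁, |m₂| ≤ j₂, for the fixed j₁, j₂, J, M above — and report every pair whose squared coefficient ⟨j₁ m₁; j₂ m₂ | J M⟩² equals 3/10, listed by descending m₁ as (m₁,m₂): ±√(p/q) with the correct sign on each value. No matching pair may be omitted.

(1/2,-1): +√(3/10)

Admissible pairs with m₁+m₂ = M = -1/2: (-3/2,1), (-1/2,0), (1/2,-1)
  (m₁,m₂)=(1/2,-1): CG² = 3/10, CG = +√(3/10)   ← matches the target
  (m₁,m₂)=(-1/2,0): CG² = 3/5, CG = +√(3/5)
  (m₁,m₂)=(-3/2,1): CG² = 1/10, CG = +√(1/10)
Pairs with CG² = 3/10: (1/2,-1): +√(3/10)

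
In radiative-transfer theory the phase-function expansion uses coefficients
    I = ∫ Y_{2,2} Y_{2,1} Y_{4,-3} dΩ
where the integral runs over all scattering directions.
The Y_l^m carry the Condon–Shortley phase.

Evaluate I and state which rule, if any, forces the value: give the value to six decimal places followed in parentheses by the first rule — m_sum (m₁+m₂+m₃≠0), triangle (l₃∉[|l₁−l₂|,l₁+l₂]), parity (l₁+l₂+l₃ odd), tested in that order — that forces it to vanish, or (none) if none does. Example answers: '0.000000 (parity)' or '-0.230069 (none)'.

-0.238414 (none)

Rules hold: Σm=0, L=8 even, 0≤4≤4.
N = 5·5·9 = 225
Δ = 0!·4!·4!/9! = 1/630
Racah Σ t=0..0: t=0:+1/16 = 1/16
⇒ 3j(2 2 4; 0 0 0)² = 2/35, sgn +1
Racah Σ t=0..0: t=0:+1/144 = 1/144
⇒ 3j(2 2 4; 2 1 -3)² = 1/18, sgn -1
4πI² = N·(3j₀)²·(3jₘ)² = 5/7
I = -1·√(0.714286/4π) = -0.23841361
No selection rule forces the value: the integral is nonzero (none).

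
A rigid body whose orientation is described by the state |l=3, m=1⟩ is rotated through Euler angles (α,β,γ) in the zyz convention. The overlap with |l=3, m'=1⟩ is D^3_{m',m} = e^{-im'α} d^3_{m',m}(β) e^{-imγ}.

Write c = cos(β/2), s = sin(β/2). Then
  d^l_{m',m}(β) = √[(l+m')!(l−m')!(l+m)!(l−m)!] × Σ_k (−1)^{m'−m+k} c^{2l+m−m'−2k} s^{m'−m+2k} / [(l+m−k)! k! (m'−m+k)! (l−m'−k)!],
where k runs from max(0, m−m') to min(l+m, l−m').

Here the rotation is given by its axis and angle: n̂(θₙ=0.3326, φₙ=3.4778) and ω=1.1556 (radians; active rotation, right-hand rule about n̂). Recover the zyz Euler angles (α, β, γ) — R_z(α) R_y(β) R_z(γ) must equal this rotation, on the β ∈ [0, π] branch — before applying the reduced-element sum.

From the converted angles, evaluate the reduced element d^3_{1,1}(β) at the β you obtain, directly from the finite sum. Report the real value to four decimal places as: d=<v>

Axis–angle → zyz. n̂ = (sinθₙcosφₙ, sinθₙsinφₙ, cosθₙ) = (-0.308222, -0.107716, +0.945197), ω = 1.1556.
R = I cosω + sinω [n̂]ₓ + (1−cosω) n̂n̂ᵀ gives
  R = [+0.460050, -0.845082, -0.272380; +0.884698, +0.410292, +0.221290; -0.075252, -0.342779, +0.936397]
β = atan2(√(R₁₃²+R₂₃²), R₃₃) = 0.358577; α = atan2(R₂₃, R₁₃) mod 2π = 2.459319; γ = atan2(R₃₂, −R₃₁) mod 2π = 4.928497
d^3_{1,1}(β=0.3586) via the finite sum:
c=cos(0.358577/2)=0.983971, s=sin(0.358577/2)=0.178329; N=√[24·2·24·2]=48.000000
Admissible k: 0..2 (factorial args all ≥0)
  k=0: (−1)^0·48.0000/(48)·0.9840^6·0.1783^0 = +0.907598
  k=1: (−1)^1·48.0000/(6)·0.9840^4·0.1783^2 = -0.238487
  k=2: (−1)^2·48.0000/(8)·0.9840^2·0.1783^4 = +0.005875
d^3_{1,1}(0.3586) = +0.907598 -0.238487 +0.005875 = +0.674985

d=0.6750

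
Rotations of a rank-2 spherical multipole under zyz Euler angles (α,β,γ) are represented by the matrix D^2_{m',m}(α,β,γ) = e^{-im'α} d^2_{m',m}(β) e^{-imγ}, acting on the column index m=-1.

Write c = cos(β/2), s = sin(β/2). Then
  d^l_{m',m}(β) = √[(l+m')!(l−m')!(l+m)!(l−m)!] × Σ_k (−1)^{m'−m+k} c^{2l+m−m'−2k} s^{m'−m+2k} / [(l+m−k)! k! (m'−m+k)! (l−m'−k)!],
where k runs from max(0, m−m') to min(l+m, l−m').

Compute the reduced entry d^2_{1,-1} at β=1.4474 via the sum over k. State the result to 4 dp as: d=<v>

d^2_{1,-1}(β=1.4474) via the finite sum:
Half-angle: c=0.749361, s=0.662162. N=√(6·1·1·6)=6.000000
k: max(0,(-1)−(1))=0 … min(2+(-1),2−(1))=1
  k=0: (−1)^2·6.0000/(2)·0.7494^2·0.6622^2 = +0.738638
  k=1: (−1)^3·6.0000/(6)·0.7494^0·0.6622^4 = -0.192246
d^2_{1,-1}(1.4474) = +0.738638 -0.192246 = +0.546392

d=0.5464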